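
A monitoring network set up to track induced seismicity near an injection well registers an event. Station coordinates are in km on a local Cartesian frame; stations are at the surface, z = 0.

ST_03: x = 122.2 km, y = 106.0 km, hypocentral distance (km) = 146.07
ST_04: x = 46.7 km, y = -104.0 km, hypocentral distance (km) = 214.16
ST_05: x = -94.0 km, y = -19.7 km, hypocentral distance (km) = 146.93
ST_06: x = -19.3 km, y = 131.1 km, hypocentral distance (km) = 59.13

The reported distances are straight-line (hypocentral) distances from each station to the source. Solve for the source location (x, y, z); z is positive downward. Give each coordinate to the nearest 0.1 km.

Each station gives a sphere (x−x_i)² + (y−y_i)² + z² = d_i² (stations at z=0).
Subtracting the ST_03 sphere from ST_04 and ST_05: z² cancels, leaving linear equations in x and y:
-151.0 x − 420.0 y = -37700.01
-432.4 x − 251.4 y = -17196.73
Solving: x ≈ -15.699, y ≈ 95.406 km (keep extra digits for the depth step; rounded: -15.7, 95.4).
Then from the ST_03 sphere: z² = 146.07² − (x − 122.2)² − (y − 106.0)² with x = -15.699, y = 95.406, so z ≈ 46.990 ≈ 47.0 km.

x ≈ -15.7 km, y ≈ 95.4 km, depth ≈ 47.0 km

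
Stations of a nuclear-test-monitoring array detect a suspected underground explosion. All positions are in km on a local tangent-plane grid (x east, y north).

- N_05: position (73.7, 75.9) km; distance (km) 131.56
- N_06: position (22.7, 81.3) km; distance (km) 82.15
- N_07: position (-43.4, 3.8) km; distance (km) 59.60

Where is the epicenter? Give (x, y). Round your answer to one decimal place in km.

Circle about each station: (x − 73.7)² + (y − 75.9)² = 131.56²; (x − 22.7)² + (y − 81.3)² = 82.15²; (x + 43.4)² + (y − 3.8)² = 59.60².
Subtracting pairs of circle equations eliminates x²+y² and gives linear equations (the radical axes):
-102.0 x + 10.8 y = 6491.89
-234.2 x − 144.2 y = 4461.37
Solving the 2×2 system: x ≈ -57.1, y ≈ 61.8 km.

-57.1 km east, 61.8 km north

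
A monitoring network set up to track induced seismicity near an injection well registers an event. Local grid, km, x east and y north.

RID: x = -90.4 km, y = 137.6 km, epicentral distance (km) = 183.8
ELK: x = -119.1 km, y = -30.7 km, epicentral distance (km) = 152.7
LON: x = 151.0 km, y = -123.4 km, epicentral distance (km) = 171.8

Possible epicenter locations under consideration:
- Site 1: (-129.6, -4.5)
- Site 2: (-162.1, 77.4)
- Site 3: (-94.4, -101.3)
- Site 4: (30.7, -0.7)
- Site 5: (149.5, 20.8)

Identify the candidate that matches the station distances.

Site 4

For each candidate, compare |candidate − station| to the reported distance:
Site 1: residuals RID 36.4, ELK 124.5, LON 133.0 → max 133.0 km
Site 2: residuals RID 90.2, ELK 36.4, LON 200.2 → max 200.2 km
Site 3: residuals RID 55.1, ELK 77.9, LON 74.6 → max 77.9 km
Site 4: residuals RID 0.0, ELK 0.1, LON 0.0 → max 0.1 km
Site 5: residuals RID 83.0, ELK 120.8, LON 27.6 → max 120.8 km
Only Site 4 has all residuals ≈ 0.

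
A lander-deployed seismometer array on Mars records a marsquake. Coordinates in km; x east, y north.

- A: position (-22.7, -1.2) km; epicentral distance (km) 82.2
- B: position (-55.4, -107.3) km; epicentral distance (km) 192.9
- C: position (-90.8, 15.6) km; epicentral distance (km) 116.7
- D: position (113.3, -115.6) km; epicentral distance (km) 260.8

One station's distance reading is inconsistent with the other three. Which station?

D

Solve using three stations at a time. Using A, B, C (subtract circle equations pairwise → linear system) gives (x, y) ≈ (10.1, 74.1).
Distances from that point to each station vs reported:
  A: calculated 82.2 vs reported 82.2 → residual 0.0 km
  B: calculated 192.9 vs reported 192.9 → residual 0.0 km
  C: calculated 116.7 vs reported 116.7 → residual 0.0 km
  D: calculated 215.9 vs reported 260.8 → residual 44.9 km
A, B, C are mutually consistent (residuals ≈ 0); D is off by 44.9 km.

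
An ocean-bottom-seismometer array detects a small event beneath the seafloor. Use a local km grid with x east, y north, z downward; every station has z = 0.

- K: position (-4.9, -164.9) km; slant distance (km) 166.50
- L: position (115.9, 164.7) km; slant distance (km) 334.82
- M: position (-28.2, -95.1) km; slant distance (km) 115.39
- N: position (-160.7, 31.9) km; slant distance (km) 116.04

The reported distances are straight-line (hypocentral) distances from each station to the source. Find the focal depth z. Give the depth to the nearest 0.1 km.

Each station gives a sphere (x−x_i)² + (y−y_i)² + z² = d_i² (stations at z=0).
Subtracting the K sphere from L and M: z² cancels, leaving linear equations in x and y:
241.6 x + 659.2 y = -71039.30
-46.6 x + 139.6 y = -2969.37
Solving: x ≈ -123.509, y ≈ -62.499 km (keep extra digits for the depth step; rounded: -123.5, -62.5).
Then from the K sphere: z² = 166.50² − (x + 4.9)² − (y + 164.9)² with x = -123.509, y = -62.499, so z ≈ 56.287 ≈ 56.3 km.

depth ≈ 56.3 km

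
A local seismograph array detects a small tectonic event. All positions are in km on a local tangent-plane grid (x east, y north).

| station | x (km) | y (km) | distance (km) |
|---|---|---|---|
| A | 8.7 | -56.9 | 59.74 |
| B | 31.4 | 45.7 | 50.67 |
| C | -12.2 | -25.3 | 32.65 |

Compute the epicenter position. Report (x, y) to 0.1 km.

Circle about each station: (x − 8.7)² + (y + 56.9)² = 59.74²; (x − 31.4)² + (y − 45.7)² = 50.67²; (x + 12.2)² + (y + 25.3)² = 32.65².
Subtracting the A equation from the B and C equations removes the quadratic terms:
45.4 x + 205.2 y = 762.57
-41.8 x + 63.2 y = -21.52
Solving the 2×2 system: x ≈ 4.6, y ≈ 2.7 km.

4.6 km east, 2.7 km north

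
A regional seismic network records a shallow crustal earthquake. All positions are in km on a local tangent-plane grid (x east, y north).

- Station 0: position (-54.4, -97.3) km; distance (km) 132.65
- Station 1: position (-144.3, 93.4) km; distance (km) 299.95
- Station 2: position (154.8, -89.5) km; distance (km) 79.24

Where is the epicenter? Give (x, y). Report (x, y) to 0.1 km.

Circle about each station: (x + 54.4)² + (y + 97.3)² = 132.65²; (x + 144.3)² + (y − 93.4)² = 299.95²; (x − 154.8)² + (y + 89.5)² = 79.24².
Subtracting the Station 0 equation from the Station 1 and Station 2 equations removes the quadratic terms:
-179.8 x + 381.4 y = -55254.58
418.4 x + 15.6 y = 30863.68
Solving the 2×2 system: x ≈ 77.8, y ≈ -108.2 km.

x ≈ 77.8 km, y ≈ -108.2 km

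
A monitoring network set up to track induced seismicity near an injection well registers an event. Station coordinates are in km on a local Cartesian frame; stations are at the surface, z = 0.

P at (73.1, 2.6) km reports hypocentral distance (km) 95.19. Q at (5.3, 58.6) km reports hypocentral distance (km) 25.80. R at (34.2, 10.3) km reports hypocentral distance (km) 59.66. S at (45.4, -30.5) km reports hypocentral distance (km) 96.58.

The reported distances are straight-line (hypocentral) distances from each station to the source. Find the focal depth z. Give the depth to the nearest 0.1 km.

z ≈ 18.2 km

Each station gives a sphere (x−x_i)² + (y−y_i)² + z² = d_i² (stations at z=0).
Subtracting the P sphere from Q and R: z² cancels, leaving linear equations in x and y:
-135.6 x + 112.0 y = 6507.18
-77.8 x + 15.4 y = 1427.18
Solving: x ≈ -9.001, y ≈ 47.202 km (keep extra digits for the depth step; rounded: -9.0, 47.2).
Then from the P sphere: z² = 95.19² − (x − 73.1)² − (y − 2.6)² with x = -9.001, y = 47.202, so z ≈ 18.200 ≈ 18.2 km.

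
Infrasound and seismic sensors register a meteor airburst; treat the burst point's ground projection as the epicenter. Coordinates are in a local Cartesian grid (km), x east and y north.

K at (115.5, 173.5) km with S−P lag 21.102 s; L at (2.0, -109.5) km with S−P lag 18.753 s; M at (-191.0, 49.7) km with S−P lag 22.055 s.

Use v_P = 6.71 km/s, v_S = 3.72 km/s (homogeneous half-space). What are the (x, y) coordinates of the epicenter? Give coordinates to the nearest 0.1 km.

(-6.9, 46.8)

Distance from S−P lag: d = Δt · v_P v_S / (v_P − v_S) = Δt · (6.71·3.72)/(6.71−3.72) ≈ 8.3482·Δt.
So d_K = 176.16, d_L = 156.55, d_M = 184.12 km.
Circle about each station: (x − 115.5)² + (y − 173.5)² = 176.16²; (x − 2.0)² + (y + 109.5)² = 156.55²; (x + 191.0)² + (y − 49.7)² = 184.12².
Subtracting the K equation from the L and M equations removes the quadratic terms:
-227.0 x − 566.0 y = -24923.81
-613.0 x − 247.6 y = -7359.24
Solving the 2×2 system: x ≈ -6.9, y ≈ 46.8 km.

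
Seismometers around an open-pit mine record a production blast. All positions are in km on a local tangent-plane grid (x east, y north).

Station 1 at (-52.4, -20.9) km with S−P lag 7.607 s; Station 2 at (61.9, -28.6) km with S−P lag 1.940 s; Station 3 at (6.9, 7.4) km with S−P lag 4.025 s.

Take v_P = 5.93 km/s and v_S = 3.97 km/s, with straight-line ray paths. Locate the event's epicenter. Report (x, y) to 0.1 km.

x ≈ 38.6 km, y ≈ -29.1 km

Distance from S−P lag: d = Δt · v_P v_S / (v_P − v_S) = Δt · (5.93·3.97)/(5.93−3.97) ≈ 12.0113·Δt.
So d_Station 1 = 91.37, d_Station 2 = 23.30, d_Station 3 = 48.35 km.
Circle about each station: (x + 52.4)² + (y + 20.9)² = 91.37²; (x − 61.9)² + (y + 28.6)² = 23.30²; (x − 6.9)² + (y − 7.4)² = 48.35².
Subtracting the Station 1 equation from the Station 2 and Station 3 equations removes the quadratic terms:
228.6 x − 15.4 y = 9272.59
118.6 x + 56.6 y = 2930.55
Solving the 2×2 system: x ≈ 38.6, y ≈ -29.1 km.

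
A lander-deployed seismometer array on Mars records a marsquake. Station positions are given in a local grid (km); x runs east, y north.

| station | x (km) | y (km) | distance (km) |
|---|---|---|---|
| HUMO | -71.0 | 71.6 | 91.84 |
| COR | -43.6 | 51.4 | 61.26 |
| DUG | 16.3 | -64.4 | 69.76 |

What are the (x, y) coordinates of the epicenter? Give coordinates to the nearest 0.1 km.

-21.4 km east, -5.7 km north

Circle about each station: (x + 71.0)² + (y − 71.6)² = 91.84²; (x + 43.6)² + (y − 51.4)² = 61.26²; (x − 16.3)² + (y + 64.4)² = 69.76².
Subtracting the HUMO equation from the COR and DUG equations removes the quadratic terms:
54.8 x − 40.4 y = -942.84
174.6 x − 272.0 y = -2186.38
Solving the 2×2 system: x ≈ -21.4, y ≈ -5.7 km.
Check against HUMO (with the unrounded x, y): √((x + 71.0)²+(y − 71.6)²) = 91.84 ≈ 91.84 km. ✓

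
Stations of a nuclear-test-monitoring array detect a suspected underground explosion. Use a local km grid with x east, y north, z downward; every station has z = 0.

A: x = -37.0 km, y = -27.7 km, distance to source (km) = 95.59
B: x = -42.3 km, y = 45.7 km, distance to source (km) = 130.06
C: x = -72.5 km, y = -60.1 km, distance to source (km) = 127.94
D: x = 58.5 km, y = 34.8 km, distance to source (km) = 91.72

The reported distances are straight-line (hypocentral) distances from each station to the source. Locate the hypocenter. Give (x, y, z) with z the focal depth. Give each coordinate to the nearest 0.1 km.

x ≈ 41.8 km, y ≈ -38.1 km, depth ≈ 53.1 km

Each station gives a sphere (x−x_i)² + (y−y_i)² + z² = d_i² (stations at z=0).
Subtracting the A sphere from B and C: z² cancels, leaving linear equations in x and y:
-10.6 x + 146.8 y = -6036.67
-71.0 x − 64.8 y = -499.23
Solving: x ≈ 41.807, y ≈ -38.103 km (keep extra digits for the depth step; rounded: 41.8, -38.1).
Then from the A sphere: z² = 95.59² − (x + 37.0)² − (y + 27.7)² with x = 41.807, y = -38.103, so z ≈ 53.091 ≈ 53.1 km.
Check against D (with the unrounded solution): distance 91.72 ≈ 91.72 km. ✓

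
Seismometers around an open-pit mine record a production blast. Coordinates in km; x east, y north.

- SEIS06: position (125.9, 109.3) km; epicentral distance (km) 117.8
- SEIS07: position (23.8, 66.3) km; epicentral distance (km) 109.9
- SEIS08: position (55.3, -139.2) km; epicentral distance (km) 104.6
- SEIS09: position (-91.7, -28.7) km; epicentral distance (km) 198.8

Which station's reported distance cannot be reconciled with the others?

Solve using three stations at a time. Using SEIS06, SEIS07, SEIS09 (subtract circle equations pairwise → linear system) gives (x, y) ≈ (105.9, -6.7).
Distances from that point to each station vs reported:
  SEIS06: calculated 117.8 vs reported 117.8 → residual 0.0 km
  SEIS07: calculated 109.8 vs reported 109.9 → residual 0.1 km
  SEIS08: calculated 141.8 vs reported 104.6 → residual 37.2 km
  SEIS09: calculated 198.8 vs reported 198.8 → residual 0.0 km
SEIS06, SEIS07, SEIS09 are mutually consistent (residuals ≈ 0); SEIS08 is off by 37.2 km.

SEIS08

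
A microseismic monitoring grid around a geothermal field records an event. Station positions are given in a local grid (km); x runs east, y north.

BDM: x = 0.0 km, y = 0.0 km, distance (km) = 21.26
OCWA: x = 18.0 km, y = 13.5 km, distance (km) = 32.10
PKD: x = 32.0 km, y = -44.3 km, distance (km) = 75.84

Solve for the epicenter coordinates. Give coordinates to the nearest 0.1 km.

Circle about each station: x² + y² = 21.26²; (x − 18.0)² + (y − 13.5)² = 32.10²; (x − 32.0)² + (y + 44.3)² = 75.84².
Subtracting the BDM equation from the OCWA and PKD equations removes the quadratic terms:
36.0 x + 27.0 y = -72.17
64.0 x − 88.6 y = -2313.23
Solving the 2×2 system: x ≈ -14.0, y ≈ 16.0 km.
Check against BDM (with the unrounded x, y): √(x²+y²) = 21.26 ≈ 21.26 km. ✓

x ≈ -14.0 km, y ≈ 16.0 km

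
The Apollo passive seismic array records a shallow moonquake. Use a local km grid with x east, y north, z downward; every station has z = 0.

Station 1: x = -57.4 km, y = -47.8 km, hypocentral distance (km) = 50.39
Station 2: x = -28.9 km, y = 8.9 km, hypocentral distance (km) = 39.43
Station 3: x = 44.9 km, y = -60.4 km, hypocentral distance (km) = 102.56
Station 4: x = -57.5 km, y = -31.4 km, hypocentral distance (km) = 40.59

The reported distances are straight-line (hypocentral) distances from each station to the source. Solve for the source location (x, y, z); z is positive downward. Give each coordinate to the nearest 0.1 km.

Each station gives a sphere (x−x_i)² + (y−y_i)² + z² = d_i² (stations at z=0).
Subtracting the Station 1 sphere from Station 2 and Station 3: z² cancels, leaving linear equations in x and y:
57.0 x + 113.4 y = -3680.75
204.6 x − 25.2 y = -7894.83
Solving: x ≈ -40.102, y ≈ -12.301 km (keep extra digits for the depth step; rounded: -40.1, -12.3).
Then from the Station 1 sphere: z² = 50.39² − (x + 57.4)² − (y + 47.8)² with x = -40.102, y = -12.301, so z ≈ 31.301 ≈ 31.3 km.
Check against Station 4 (with the unrounded solution): distance 40.59 ≈ 40.59 km. ✓

x ≈ -40.1 km, y ≈ -12.3 km, depth ≈ 31.3 km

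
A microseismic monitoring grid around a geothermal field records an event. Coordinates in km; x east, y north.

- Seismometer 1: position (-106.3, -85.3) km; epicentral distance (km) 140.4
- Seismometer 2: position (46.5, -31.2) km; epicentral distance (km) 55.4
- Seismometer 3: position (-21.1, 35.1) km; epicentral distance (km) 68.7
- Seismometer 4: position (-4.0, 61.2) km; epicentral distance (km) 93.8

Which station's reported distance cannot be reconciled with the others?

Seismometer 1

Solve using three stations at a time. Using Seismometer 2, Seismometer 3, Seismometer 4 (subtract circle equations pairwise → linear system) gives (x, y) ≈ (-8.8, -32.4).
Distances from that point to each station vs reported:
  Seismometer 1: calculated 110.9 vs reported 140.4 → residual 29.5 km
  Seismometer 2: calculated 55.3 vs reported 55.4 → residual 0.1 km
  Seismometer 3: calculated 68.6 vs reported 68.7 → residual 0.1 km
  Seismometer 4: calculated 93.8 vs reported 93.8 → residual 0.0 km
Seismometer 2, Seismometer 3, Seismometer 4 are mutually consistent (residuals ≈ 0); Seismometer 1 is off by 29.5 km.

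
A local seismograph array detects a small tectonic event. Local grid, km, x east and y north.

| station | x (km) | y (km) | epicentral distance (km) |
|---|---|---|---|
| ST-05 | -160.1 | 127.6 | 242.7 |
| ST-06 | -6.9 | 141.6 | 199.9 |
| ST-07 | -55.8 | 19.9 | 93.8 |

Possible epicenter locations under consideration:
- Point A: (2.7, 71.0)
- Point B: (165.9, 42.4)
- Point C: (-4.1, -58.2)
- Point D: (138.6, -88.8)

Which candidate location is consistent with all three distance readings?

For each candidate, compare |candidate − station| to the reported distance:
Point A: residuals ST-05 70.3, ST-06 128.7, ST-07 16.1 → max 128.7 km
Point B: residuals ST-05 94.2, ST-06 0.7, ST-07 129.0 → max 129.0 km
Point C: residuals ST-05 0.1, ST-06 0.1, ST-07 0.1 → max 0.1 km
Point D: residuals ST-05 126.2, ST-06 72.6, ST-07 128.9 → max 128.9 km
Only Point C has all residuals ≈ 0.

Point C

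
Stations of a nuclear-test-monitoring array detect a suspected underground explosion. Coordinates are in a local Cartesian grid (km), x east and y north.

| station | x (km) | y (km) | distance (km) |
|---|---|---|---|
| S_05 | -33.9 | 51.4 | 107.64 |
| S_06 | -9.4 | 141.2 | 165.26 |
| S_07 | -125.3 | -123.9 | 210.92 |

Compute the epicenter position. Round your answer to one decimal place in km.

(53.3, -11.7)

Circle about each station: (x + 33.9)² + (y − 51.4)² = 107.64²; (x + 9.4)² + (y − 141.2)² = 165.26²; (x + 125.3)² + (y + 123.9)² = 210.92².
Subtracting pairs of circle equations eliminates x²+y² and gives linear equations (the radical axes):
49.0 x + 179.6 y = 510.13
-182.8 x − 350.6 y = -5640.75
Solving the 2×2 system: x ≈ 53.3, y ≈ -11.7 km.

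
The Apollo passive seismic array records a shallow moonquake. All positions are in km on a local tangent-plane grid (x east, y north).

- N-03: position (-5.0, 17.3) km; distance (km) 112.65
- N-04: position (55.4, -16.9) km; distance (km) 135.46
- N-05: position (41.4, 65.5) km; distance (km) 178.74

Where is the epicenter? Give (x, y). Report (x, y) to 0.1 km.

Circle about each station: (x + 5.0)² + (y − 17.3)² = 112.65²; (x − 55.4)² + (y + 16.9)² = 135.46²; (x − 41.4)² + (y − 65.5)² = 178.74².
Subtracting pairs of circle equations eliminates x²+y² and gives linear equations (the radical axes):
120.8 x − 68.4 y = -2628.91
92.8 x + 96.4 y = -13578.05
Solving the 2×2 system: x ≈ -65.7, y ≈ -77.6 km.

(-65.7, -77.6)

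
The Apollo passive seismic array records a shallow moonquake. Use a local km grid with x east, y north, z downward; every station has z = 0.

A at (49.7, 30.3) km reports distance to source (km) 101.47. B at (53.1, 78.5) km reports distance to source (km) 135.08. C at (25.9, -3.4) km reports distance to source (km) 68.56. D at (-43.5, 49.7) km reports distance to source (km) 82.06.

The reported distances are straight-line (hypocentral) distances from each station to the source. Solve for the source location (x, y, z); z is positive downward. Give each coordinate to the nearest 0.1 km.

(-29.0, -22.4, 36.4)

Each station gives a sphere (x−x_i)² + (y−y_i)² + z² = d_i² (stations at z=0).
Subtracting the A sphere from B and C: z² cancels, leaving linear equations in x and y:
6.8 x + 96.4 y = -2356.77
-47.6 x − 67.4 y = 2889.88
Solving: x ≈ -28.990, y ≈ -22.403 km (keep extra digits for the depth step; rounded: -29.0, -22.4).
Then from the A sphere: z² = 101.47² − (x − 49.7)² − (y − 30.3)² with x = -28.990, y = -22.403, so z ≈ 36.420 ≈ 36.4 km.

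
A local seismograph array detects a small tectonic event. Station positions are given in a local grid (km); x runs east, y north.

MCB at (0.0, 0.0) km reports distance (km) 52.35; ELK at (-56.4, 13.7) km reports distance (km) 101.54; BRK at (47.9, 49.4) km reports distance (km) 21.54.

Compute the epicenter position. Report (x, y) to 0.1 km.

(44.1, 28.2)

Circle about each station: x² + y² = 52.35²; (x + 56.4)² + (y − 13.7)² = 101.54²; (x − 47.9)² + (y − 49.4)² = 21.54².
Subtracting pairs of circle equations eliminates x²+y² and gives linear equations (the radical axes):
-112.8 x + 27.4 y = -4201.20
95.8 x + 98.8 y = 7011.32
Solving the 2×2 system: x ≈ 44.1, y ≈ 28.2 km.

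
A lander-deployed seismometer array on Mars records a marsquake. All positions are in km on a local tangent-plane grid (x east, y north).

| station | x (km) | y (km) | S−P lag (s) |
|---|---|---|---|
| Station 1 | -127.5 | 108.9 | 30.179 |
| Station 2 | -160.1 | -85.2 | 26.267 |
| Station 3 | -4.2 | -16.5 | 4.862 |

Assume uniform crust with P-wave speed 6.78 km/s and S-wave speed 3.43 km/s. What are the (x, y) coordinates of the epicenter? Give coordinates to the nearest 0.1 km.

x ≈ 17.2 km, y ≈ -42.6 km

Distance from S−P lag: d = Δt · v_P v_S / (v_P − v_S) = Δt · (6.78·3.43)/(6.78−3.43) ≈ 6.9419·Δt.
So d_Station 1 = 209.50, d_Station 2 = 182.34, d_Station 3 = 33.75 km.
Circle about each station: (x + 127.5)² + (y − 108.9)² = 209.50²; (x + 160.1)² + (y + 85.2)² = 182.34²; (x + 4.2)² + (y + 16.5)² = 33.75².
Subtracting pairs of circle equations eliminates x²+y² and gives linear equations (the radical axes):
-65.2 x − 388.2 y = 15417.96
246.6 x − 250.8 y = 14925.62
Solving the 2×2 system: x ≈ 17.2, y ≈ -42.6 km.
Check against Station 1 (with the unrounded x, y): √((x + 127.5)²+(y − 108.9)²) = 209.50 ≈ 209.50 km. ✓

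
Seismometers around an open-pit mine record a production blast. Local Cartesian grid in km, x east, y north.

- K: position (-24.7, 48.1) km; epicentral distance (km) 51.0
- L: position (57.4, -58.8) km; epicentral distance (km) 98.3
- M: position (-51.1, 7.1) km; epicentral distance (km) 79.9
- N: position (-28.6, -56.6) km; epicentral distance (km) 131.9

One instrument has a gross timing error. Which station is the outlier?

Solve using three stations at a time. Using K, L, M (subtract circle equations pairwise → linear system) gives (x, y) ≈ (24.2, 33.7).
Distances from that point to each station vs reported:
  K: calculated 51.0 vs reported 51.0 → residual 0.0 km
  L: calculated 98.3 vs reported 98.3 → residual 0.0 km
  M: calculated 79.9 vs reported 79.9 → residual 0.0 km
  N: calculated 104.6 vs reported 131.9 → residual 27.3 km
K, L, M are mutually consistent (residuals ≈ 0); N is off by 27.3 km.

N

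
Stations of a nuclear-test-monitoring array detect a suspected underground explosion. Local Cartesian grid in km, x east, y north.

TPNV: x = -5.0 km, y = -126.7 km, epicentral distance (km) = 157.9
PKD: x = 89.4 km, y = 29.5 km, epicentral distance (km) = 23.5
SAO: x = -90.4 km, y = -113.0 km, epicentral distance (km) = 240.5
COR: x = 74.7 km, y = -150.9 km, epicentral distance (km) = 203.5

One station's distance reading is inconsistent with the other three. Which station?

Solve using three stations at a time. Using PKD, SAO, COR (subtract circle equations pairwise → linear system) gives (x, y) ≈ (84.2, 52.4).
Distances from that point to each station vs reported:
  TPNV: calculated 200.1 vs reported 157.9 → residual 42.2 km
  PKD: calculated 23.5 vs reported 23.5 → residual 0.0 km
  SAO: calculated 240.5 vs reported 240.5 → residual 0.0 km
  COR: calculated 203.5 vs reported 203.5 → residual 0.0 km
PKD, SAO, COR are mutually consistent (residuals ≈ 0); TPNV is off by 42.2 km.

TPNV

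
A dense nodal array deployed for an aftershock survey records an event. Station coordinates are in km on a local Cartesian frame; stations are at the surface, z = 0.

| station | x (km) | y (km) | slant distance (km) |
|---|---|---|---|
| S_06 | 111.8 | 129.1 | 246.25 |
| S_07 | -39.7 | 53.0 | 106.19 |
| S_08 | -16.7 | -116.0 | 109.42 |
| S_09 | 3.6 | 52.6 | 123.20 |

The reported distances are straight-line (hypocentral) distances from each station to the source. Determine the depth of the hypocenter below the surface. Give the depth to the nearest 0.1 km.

55.4 km

Each station gives a sphere (x−x_i)² + (y−y_i)² + z² = d_i² (stations at z=0).
Subtracting the S_06 sphere from S_07 and S_08: z² cancels, leaving linear equations in x and y:
-303.0 x − 152.2 y = 24581.79
-257.0 x − 490.2 y = 33235.17
Solving: x ≈ -63.900, y ≈ -34.298 km (keep extra digits for the depth step; rounded: -63.9, -34.3).
Then from the S_06 sphere: z² = 246.25² − (x − 111.8)² − (y − 129.1)² with x = -63.900, y = -34.298, so z ≈ 55.405 ≈ 55.4 km.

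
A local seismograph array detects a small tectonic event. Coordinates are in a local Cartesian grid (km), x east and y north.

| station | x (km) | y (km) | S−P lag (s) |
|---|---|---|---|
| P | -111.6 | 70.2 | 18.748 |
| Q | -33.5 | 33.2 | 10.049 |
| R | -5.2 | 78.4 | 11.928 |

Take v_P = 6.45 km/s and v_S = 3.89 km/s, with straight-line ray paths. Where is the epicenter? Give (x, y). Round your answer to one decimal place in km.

43.9 km east, -27.7 km north

Distance from S−P lag: d = Δt · v_P v_S / (v_P − v_S) = Δt · (6.45·3.89)/(6.45−3.89) ≈ 9.8010·Δt.
So d_P = 183.75, d_Q = 98.49, d_R = 116.91 km.
Circle about each station: (x + 111.6)² + (y − 70.2)² = 183.75²; (x + 33.5)² + (y − 33.2)² = 98.49²; (x + 5.2)² + (y − 78.4)² = 116.91².
Subtracting the P equation from the Q and R equations removes the quadratic terms:
156.2 x − 74.0 y = 8905.67
212.8 x + 16.4 y = 8887.11
Solving the 2×2 system: x ≈ 43.9, y ≈ -27.7 km.
Check against P (with the unrounded x, y): √((x + 111.6)²+(y − 70.2)²) = 183.74 ≈ 183.75 km. ✓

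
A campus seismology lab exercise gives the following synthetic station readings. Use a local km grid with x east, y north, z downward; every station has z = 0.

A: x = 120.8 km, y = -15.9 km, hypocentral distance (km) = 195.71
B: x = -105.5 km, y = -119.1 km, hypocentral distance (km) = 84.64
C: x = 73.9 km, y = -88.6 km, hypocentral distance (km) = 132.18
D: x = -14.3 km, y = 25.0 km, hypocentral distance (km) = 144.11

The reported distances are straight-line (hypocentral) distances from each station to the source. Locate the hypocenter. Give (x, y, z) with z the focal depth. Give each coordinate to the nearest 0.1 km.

x ≈ -44.5 km, y ≈ -104.0 km, depth ≈ 56.7 km

Each station gives a sphere (x−x_i)² + (y−y_i)² + z² = d_i² (stations at z=0).
Subtracting the A sphere from B and C: z² cancels, leaving linear equations in x and y:
-452.6 x − 206.4 y = 41608.08
-93.8 x − 145.4 y = 19296.57
Solving: x ≈ -44.502, y ≈ -104.005 km (keep extra digits for the depth step; rounded: -44.5, -104.0).
Then from the A sphere: z² = 195.71² − (x − 120.8)² − (y + 15.9)² with x = -44.502, y = -104.005, so z ≈ 56.702 ≈ 56.7 km.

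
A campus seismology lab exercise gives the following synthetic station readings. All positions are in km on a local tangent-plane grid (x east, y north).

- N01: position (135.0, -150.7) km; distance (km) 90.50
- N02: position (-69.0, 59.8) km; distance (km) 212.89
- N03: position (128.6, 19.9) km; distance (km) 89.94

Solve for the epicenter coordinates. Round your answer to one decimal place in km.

Circle about each station: (x − 135.0)² + (y + 150.7)² = 90.50²; (x + 69.0)² + (y − 59.8)² = 212.89²; (x − 128.6)² + (y − 19.9)² = 89.94².
Subtracting the N01 equation from the N02 and N03 equations removes the quadratic terms:
-408.0 x + 421.0 y = -69730.35
-12.8 x + 341.2 y = -23900.47
Solving the 2×2 system: x ≈ 102.6, y ≈ -66.2 km.

(102.6, -66.2)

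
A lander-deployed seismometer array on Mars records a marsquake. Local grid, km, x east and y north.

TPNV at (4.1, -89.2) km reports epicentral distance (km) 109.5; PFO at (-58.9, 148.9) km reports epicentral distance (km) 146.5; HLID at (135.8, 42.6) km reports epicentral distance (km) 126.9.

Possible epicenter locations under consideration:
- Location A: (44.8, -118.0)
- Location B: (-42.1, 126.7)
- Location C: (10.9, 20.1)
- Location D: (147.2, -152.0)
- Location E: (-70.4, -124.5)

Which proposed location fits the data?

Location C

For each candidate, compare |candidate − station| to the reported distance:
Location A: residuals TPNV 59.6, PFO 139.8, HLID 57.7 → max 139.8 km
Location B: residuals TPNV 111.3, PFO 118.7, HLID 69.9 → max 118.7 km
Location C: residuals TPNV 0.0, PFO 0.0, HLID 0.0 → max 0.0 km
Location D: residuals TPNV 46.8, PFO 218.2, HLID 68.0 → max 218.2 km
Location E: residuals TPNV 27.1, PFO 127.1, HLID 138.5 → max 138.5 km
Only Location C has all residuals ≈ 0.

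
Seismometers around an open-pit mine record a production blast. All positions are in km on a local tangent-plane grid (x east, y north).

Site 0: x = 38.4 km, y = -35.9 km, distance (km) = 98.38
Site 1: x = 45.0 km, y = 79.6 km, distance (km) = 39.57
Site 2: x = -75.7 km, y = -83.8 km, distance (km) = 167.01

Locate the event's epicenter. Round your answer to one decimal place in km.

(11.4, 58.7)

Circle about each station: (x − 38.4)² + (y + 35.9)² = 98.38²; (x − 45.0)² + (y − 79.6)² = 39.57²; (x + 75.7)² + (y + 83.8)² = 167.01².
Subtracting the Site 0 equation from the Site 1 and Site 2 equations removes the quadratic terms:
13.2 x + 231.0 y = 13710.63
-228.2 x − 95.8 y = -8224.16
Solving the 2×2 system: x ≈ 11.4, y ≈ 58.7 km.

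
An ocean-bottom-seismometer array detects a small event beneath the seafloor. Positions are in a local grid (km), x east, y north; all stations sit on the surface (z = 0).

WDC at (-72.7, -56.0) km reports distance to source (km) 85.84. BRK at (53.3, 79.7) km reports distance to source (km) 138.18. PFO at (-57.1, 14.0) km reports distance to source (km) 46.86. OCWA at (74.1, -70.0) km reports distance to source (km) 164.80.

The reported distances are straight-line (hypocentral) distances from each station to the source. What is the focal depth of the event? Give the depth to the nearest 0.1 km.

46.8 km

Each station gives a sphere (x−x_i)² + (y−y_i)² + z² = d_i² (stations at z=0).
Subtracting the WDC sphere from BRK and PFO: z² cancels, leaving linear equations in x and y:
252.0 x + 271.4 y = -10953.52
31.2 x + 140.0 y = 207.77
Solving: x ≈ -59.297, y ≈ 14.699 km (keep extra digits for the depth step; rounded: -59.3, 14.7).
Then from the WDC sphere: z² = 85.84² − (x + 72.7)² − (y + 56.0)² with x = -59.297, y = 14.699, so z ≈ 46.803 ≈ 46.8 km.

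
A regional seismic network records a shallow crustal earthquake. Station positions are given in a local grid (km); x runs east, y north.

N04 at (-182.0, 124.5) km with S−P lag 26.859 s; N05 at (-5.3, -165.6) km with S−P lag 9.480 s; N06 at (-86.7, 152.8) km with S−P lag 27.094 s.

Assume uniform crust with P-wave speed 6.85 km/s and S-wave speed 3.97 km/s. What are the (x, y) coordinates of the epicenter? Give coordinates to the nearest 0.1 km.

Distance from S−P lag: d = Δt · v_P v_S / (v_P − v_S) = Δt · (6.85·3.97)/(6.85−3.97) ≈ 9.4425·Δt.
So d_N04 = 253.62, d_N05 = 89.52, d_N06 = 255.84 km.
Circle about each station: (x + 182.0)² + (y − 124.5)² = 253.62²; (x + 5.3)² + (y + 165.6)² = 89.52²; (x + 86.7)² + (y − 152.8)² = 255.84².
Subtracting pairs of circle equations eliminates x²+y² and gives linear equations (the radical axes):
353.4 x − 580.2 y = 35136.47
190.6 x + 56.6 y = -18890.52
Solving the 2×2 system: x ≈ -68.7, y ≈ -102.4 km.
Check against N04 (with the unrounded x, y): √((x + 182.0)²+(y − 124.5)²) = 253.62 ≈ 253.62 km. ✓

-68.7 km east, -102.4 km north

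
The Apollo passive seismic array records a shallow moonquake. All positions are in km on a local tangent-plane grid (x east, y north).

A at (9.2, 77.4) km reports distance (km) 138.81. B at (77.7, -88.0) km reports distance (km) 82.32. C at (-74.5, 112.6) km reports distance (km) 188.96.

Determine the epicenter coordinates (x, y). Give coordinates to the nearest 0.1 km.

x ≈ -0.1 km, y ≈ -61.1 km

Circle about each station: (x − 9.2)² + (y − 77.4)² = 138.81²; (x − 77.7)² + (y + 88.0)² = 82.32²; (x + 74.5)² + (y − 112.6)² = 188.96².
Subtracting pairs of circle equations eliminates x²+y² and gives linear equations (the radical axes):
137.0 x − 330.8 y = 20197.52
-167.4 x + 70.4 y = -4284.06
Solving the 2×2 system: x ≈ -0.1, y ≈ -61.1 km.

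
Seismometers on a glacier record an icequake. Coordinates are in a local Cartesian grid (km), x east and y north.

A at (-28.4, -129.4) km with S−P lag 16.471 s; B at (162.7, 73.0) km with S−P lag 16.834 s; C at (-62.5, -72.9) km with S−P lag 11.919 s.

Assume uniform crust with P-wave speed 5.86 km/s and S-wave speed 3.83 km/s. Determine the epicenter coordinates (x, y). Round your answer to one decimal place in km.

(-22.3, 52.6)

Distance from S−P lag: d = Δt · v_P v_S / (v_P − v_S) = Δt · (5.86·3.83)/(5.86−3.83) ≈ 11.0561·Δt.
So d_A = 182.10, d_B = 186.12, d_C = 131.78 km.
Circle about each station: (x + 28.4)² + (y + 129.4)² = 182.10²; (x − 162.7)² + (y − 73.0)² = 186.12²; (x + 62.5)² + (y + 72.9)² = 131.78².
Subtracting the A equation from the B and C equations removes the quadratic terms:
382.2 x + 404.8 y = 12769.13
-68.2 x + 113.0 y = 7464.18
Solving the 2×2 system: x ≈ -22.3, y ≈ 52.6 km.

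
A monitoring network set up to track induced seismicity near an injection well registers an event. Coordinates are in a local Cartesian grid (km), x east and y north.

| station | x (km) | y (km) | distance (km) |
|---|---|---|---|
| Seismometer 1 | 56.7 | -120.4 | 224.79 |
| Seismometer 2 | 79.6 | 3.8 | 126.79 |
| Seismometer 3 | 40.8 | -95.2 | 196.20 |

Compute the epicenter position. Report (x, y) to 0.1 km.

x ≈ -8.9 km, y ≈ 94.6 km

Circle about each station: (x − 56.7)² + (y + 120.4)² = 224.79²; (x − 79.6)² + (y − 3.8)² = 126.79²; (x − 40.8)² + (y + 95.2)² = 196.20².
Subtracting pairs of circle equations eliminates x²+y² and gives linear equations (the radical axes):
45.8 x + 248.4 y = 23094.39
-31.8 x + 50.4 y = 5052.73
Solving the 2×2 system: x ≈ -8.9, y ≈ 94.6 km.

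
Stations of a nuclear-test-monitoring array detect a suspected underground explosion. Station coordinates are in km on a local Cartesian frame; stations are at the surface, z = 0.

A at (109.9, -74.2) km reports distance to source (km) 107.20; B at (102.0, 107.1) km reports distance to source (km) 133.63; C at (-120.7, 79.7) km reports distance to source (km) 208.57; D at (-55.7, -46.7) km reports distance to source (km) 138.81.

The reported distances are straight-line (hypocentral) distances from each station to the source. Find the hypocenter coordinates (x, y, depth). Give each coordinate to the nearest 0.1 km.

(60.1, -3.1, 62.9)

Each station gives a sphere (x−x_i)² + (y−y_i)² + z² = d_i² (stations at z=0).
Subtracting the A sphere from B and C: z² cancels, leaving linear equations in x and y:
-15.8 x + 362.6 y = -2074.38
-461.2 x + 307.8 y = -28672.67
Solving: x ≈ 60.099, y ≈ -3.102 km (keep extra digits for the depth step; rounded: 60.1, -3.1).
Then from the A sphere: z² = 107.20² − (x − 109.9)² − (y + 74.2)² with x = 60.099, y = -3.102, so z ≈ 62.903 ≈ 62.9 km.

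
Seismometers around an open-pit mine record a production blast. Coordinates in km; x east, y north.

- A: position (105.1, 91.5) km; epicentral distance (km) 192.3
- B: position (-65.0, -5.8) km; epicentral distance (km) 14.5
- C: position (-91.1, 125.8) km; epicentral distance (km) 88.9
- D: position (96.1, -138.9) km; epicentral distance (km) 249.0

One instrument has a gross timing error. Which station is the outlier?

B

Solve using three stations at a time. Using A, C, D (subtract circle equations pairwise → linear system) gives (x, y) ≈ (-79.5, 37.6).
Distances from that point to each station vs reported:
  A: calculated 192.3 vs reported 192.3 → residual 0.0 km
  B: calculated 45.8 vs reported 14.5 → residual 31.3 km
  C: calculated 88.9 vs reported 88.9 → residual 0.0 km
  D: calculated 249.0 vs reported 249.0 → residual 0.0 km
A, C, D are mutually consistent (residuals ≈ 0); B is off by 31.3 km.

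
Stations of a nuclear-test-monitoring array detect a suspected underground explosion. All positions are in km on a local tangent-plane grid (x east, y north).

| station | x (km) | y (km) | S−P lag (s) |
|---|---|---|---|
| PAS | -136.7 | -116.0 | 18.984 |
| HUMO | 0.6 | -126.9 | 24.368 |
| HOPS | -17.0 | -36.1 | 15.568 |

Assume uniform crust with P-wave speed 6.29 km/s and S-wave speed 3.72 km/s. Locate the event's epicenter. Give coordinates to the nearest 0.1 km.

Distance from S−P lag: d = Δt · v_P v_S / (v_P − v_S) = Δt · (6.29·3.72)/(6.29−3.72) ≈ 9.1046·Δt.
So d_PAS = 172.84, d_HUMO = 221.86, d_HOPS = 141.74 km.
Circle about each station: (x + 136.7)² + (y + 116.0)² = 172.84²; (x − 0.6)² + (y + 126.9)² = 221.86²; (x + 17.0)² + (y + 36.1)² = 141.74².
Subtracting pairs of circle equations eliminates x²+y² and gives linear equations (the radical axes):
274.6 x − 21.8 y = -35387.11
239.4 x + 159.8 y = -20767.24
Solving the 2×2 system: x ≈ -124.4, y ≈ 56.4 km.

x ≈ -124.4 km, y ≈ 56.4 km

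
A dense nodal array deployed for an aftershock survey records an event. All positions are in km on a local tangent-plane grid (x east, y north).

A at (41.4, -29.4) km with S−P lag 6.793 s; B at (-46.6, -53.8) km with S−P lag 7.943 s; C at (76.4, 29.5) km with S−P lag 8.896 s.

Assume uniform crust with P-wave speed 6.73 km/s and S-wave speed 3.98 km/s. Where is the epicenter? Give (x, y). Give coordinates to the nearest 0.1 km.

Distance from S−P lag: d = Δt · v_P v_S / (v_P − v_S) = Δt · (6.73·3.98)/(6.73−3.98) ≈ 9.7401·Δt.
So d_A = 66.16, d_B = 77.37, d_C = 86.65 km.
Circle about each station: (x − 41.4)² + (y + 29.4)² = 66.16²; (x + 46.6)² + (y + 53.8)² = 77.37²; (x − 76.4)² + (y − 29.5)² = 86.65².
Subtracting pairs of circle equations eliminates x²+y² and gives linear equations (the radical axes):
-176.0 x − 48.8 y = 878.71
70.0 x + 117.8 y = 997.81
Solving the 2×2 system: x ≈ -8.8, y ≈ 13.7 km.
Check against A (with the unrounded x, y): √((x − 41.4)²+(y + 29.4)²) = 66.15 ≈ 66.16 km. ✓

-8.8 km east, 13.7 km north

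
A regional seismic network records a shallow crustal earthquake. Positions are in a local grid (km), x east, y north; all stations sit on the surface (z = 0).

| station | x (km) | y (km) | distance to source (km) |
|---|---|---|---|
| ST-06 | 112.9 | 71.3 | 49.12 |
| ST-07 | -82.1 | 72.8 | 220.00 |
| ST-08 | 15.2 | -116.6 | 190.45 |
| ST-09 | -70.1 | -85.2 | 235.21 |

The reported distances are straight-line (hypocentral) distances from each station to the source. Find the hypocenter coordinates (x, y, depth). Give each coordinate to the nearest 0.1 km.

Each station gives a sphere (x−x_i)² + (y−y_i)² + z² = d_i² (stations at z=0).
Subtracting the ST-06 sphere from ST-07 and ST-08: z² cancels, leaving linear equations in x and y:
-390.0 x + 3.0 y = -51777.08
-195.4 x − 375.8 y = -37861.93
Solving: x ≈ 133.005, y ≈ 31.593 km (keep extra digits for the depth step; rounded: 133.0, 31.6).
Then from the ST-06 sphere: z² = 49.12² − (x − 112.9)² − (y − 71.3)² with x = 133.005, y = 31.593, so z ≈ 20.783 ≈ 20.8 km.
Check against ST-09 (with the unrounded solution): distance 235.21 ≈ 235.21 km. ✓

(133.0, 31.6, 20.8)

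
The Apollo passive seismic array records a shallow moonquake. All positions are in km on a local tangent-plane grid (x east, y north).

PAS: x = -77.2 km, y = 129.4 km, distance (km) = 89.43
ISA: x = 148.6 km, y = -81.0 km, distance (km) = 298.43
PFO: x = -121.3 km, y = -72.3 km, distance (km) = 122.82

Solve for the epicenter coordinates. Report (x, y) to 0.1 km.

Circle about each station: (x + 77.2)² + (y − 129.4)² = 89.43²; (x − 148.6)² + (y + 81.0)² = 298.43²; (x + 121.3)² + (y + 72.3)² = 122.82².
Subtracting pairs of circle equations eliminates x²+y² and gives linear equations (the radical axes):
451.6 x − 420.8 y = -75123.98
-88.2 x − 403.4 y = -9850.25
Solving the 2×2 system: x ≈ -119.3, y ≈ 50.5 km.

x ≈ -119.3 km, y ≈ 50.5 km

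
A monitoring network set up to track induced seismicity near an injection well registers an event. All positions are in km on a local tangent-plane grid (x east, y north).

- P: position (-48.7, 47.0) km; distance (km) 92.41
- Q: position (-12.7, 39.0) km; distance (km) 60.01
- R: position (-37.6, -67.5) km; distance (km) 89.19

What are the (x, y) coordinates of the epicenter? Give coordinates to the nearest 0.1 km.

Circle about each station: (x + 48.7)² + (y − 47.0)² = 92.41²; (x + 12.7)² + (y − 39.0)² = 60.01²; (x + 37.6)² + (y + 67.5)² = 89.19².
Subtracting the P equation from the Q and R equations removes the quadratic terms:
72.0 x − 16.0 y = 2040.01
22.2 x − 229.0 y = 1974.07
Solving the 2×2 system: x ≈ 27.0, y ≈ -6.0 km.

(27.0, -6.0)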